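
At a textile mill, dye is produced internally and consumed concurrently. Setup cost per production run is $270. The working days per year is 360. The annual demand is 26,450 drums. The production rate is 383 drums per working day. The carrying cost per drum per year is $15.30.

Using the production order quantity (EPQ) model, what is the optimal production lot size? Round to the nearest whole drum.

d = 26,450/360 = 73.4722 drums/day;  effective holding cost H(1 − d/p) = 15.3·(1 − 73.4722/383) = 12.36495
Q* = √(2DS / H_eff) = √(2·26,450·270 / 12.36495) ≈ 1,074.77

1,075 drums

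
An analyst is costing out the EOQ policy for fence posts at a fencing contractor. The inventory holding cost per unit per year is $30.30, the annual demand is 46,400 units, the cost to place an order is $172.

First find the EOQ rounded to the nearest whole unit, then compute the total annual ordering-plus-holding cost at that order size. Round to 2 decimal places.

EOQ = √(2DS/H) = √(2 × 46,400 × 172 / 30.3)
    = √(526,785.48) ≈ 725.80 → Q = 726 units
Annual ordering cost = (D/Q)·S = (46,400/726) × 172 = $10,992.84
Annual holding cost  = (Q/2)·H = (726/2) × 30.3 = $10,998.90
Total = $10,992.84 + $10,998.90 = $21,991.74

$21,991.74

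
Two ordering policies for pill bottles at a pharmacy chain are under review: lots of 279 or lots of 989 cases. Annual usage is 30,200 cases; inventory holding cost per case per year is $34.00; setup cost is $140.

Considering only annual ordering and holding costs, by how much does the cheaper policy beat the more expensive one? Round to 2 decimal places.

$1,190.90

TC(Q) = (D/Q)S + (Q/2)H
TC(279) = (30,200/279)×140 + (279/2)×34 = $19,897.12
TC(989) = (30,200/989)×140 + (989/2)×34 = $21,088.03
Cheaper: Q = 279.  Difference = $1,190.90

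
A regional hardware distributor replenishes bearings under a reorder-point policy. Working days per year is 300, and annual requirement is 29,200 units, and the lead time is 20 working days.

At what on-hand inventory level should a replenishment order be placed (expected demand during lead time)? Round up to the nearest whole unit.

Daily demand d = 29,200 / 300 = 97.333 units/day
Demand during lead time = 97.333 × 20 = 1,946.67
Reorder point = 1,946.67 → round up

1,947 units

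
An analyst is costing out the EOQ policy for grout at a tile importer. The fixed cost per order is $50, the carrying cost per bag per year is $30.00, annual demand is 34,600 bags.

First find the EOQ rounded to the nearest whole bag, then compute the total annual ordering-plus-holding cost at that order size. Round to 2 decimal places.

$10,188.24

EOQ = √(2DS/H) = √(2 × 34,600 × 50 / 30)
    = √(115,333.33) ≈ 339.61 → Q = 340 bags
Annual ordering cost = (D/Q)·S = (34,600/340) × 50 = $5,088.24
Annual holding cost  = (Q/2)·H = (340/2) × 30 = $5,100.00
Total = $5,088.24 + $5,100.00 = $10,188.24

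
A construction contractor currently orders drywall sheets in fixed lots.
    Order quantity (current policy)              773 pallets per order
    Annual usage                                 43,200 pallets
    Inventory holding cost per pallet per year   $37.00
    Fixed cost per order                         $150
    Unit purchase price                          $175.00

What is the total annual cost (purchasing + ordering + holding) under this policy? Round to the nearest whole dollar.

$7,582,683

Orders/yr = 43,200/773 = 55.886; ordering cost = 55.886 × $150 = $8,382.92
Average inventory = 773/2 = 386.5; holding cost = 386.5 × $37 = $14,300.50
Purchase cost = D·C = 43,200 × 175 = $7,560,000.00
Total = $8,382.92 + $14,300.50 + $7,560,000.00 = $7,582,683.42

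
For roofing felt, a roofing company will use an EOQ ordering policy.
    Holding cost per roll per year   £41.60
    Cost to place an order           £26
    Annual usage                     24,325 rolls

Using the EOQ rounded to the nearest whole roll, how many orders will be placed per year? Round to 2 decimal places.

2DS/H = 2·24,325·26/41.6 = 30,406.25
EOQ = √30,406.25 ≈ 174.37 → Q = 174
N = D/Q = 24,325/174 ≈ 139.799 orders/yr

139.80 orders per year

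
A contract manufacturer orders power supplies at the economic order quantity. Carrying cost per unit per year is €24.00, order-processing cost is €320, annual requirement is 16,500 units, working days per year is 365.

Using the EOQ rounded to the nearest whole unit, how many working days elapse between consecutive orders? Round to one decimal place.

14.7 days

Optimal lot size Q* = (2 × 16,500 × €320 / €24)^½ ≈ 663.32 → Q = 663 units
T = Q/D × 365 days = 663/16,500 × 365 = 14.666 days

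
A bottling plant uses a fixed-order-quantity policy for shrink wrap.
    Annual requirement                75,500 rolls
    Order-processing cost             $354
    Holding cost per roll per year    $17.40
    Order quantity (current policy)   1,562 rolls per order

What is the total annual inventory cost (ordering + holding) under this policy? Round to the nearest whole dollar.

$30,700

Ordering: D/Q × S = 75,500/1,562 × $354 = $17,110.76
Holding:  Q/2 × H = 1,562/2 × $17.4 = $13,589.40
Total = $17,110.76 + $13,589.40 = $30,700.16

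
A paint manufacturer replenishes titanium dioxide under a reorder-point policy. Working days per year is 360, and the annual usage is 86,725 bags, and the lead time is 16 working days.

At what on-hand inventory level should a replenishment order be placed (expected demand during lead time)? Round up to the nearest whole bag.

Daily demand d = 86,725 / 360 = 240.903 bags/day
Demand during lead time = 240.903 × 16 = 3,854.44
Reorder point = 3,854.44 → round up

3,855 bags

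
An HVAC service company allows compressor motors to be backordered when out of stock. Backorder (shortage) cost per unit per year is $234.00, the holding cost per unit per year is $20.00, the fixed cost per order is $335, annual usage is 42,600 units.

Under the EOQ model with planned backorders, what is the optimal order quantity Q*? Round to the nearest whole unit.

1,245 units

Q* = √(2DS/H) · √((H + b)/b)
   = √(2 × 42,600 × 335 / 20) · √((20 + 234) / 234)
   = 1,194.613 × 1.0419 ≈ 1,244.62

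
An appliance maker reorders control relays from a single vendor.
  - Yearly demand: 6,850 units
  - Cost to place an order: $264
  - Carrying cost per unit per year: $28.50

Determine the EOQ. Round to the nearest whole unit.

2DS/H = 2·6,850·264/28.5 = 126,905.26
EOQ = √126,905.26 ≈ 356.24

356 units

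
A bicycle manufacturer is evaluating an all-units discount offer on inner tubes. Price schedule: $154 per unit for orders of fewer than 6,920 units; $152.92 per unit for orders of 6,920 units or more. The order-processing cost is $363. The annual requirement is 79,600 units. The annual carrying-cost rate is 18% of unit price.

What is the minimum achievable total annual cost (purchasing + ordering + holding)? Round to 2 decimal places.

$12,271,846.13

H₁ = 18%×$154 = $27.7200;  H₂ = 18%×$152.92 = $27.5256
EOQ₁ = √(2×79,600×363/27.7200) = 1,443.87  (< 6,920, feasible at tier 1)
EOQ₂ = √(2×79,600×363/27.5256) = 1,448.96  (< 6,920 → use Q = 6,920 at tier-2 price)
TC(tier 1 (EOQ₁), Q≈1,443.9) = $12,298,424.09
TC(tier 2, Q≈6,920.0) = $12,271,846.13
Minimum at tier 2: $12,271,846.13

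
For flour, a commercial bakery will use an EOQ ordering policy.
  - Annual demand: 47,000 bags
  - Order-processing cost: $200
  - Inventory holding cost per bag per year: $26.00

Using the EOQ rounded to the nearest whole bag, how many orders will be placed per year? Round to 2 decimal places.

55.29 orders per year

Optimal lot size Q* = (2 × 47,000 × $200 / $26)^½ ≈ 850.34 → Q = 850
N = D/Q = 47,000/850 ≈ 55.294 orders/yr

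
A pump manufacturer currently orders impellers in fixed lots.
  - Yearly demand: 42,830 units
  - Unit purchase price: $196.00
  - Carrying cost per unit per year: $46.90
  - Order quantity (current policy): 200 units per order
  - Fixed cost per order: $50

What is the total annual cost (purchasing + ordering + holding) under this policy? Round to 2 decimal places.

$8,410,077.50

Annual ordering cost = (D/Q)·S = (42,830/200) × 50 = $10,707.50
Annual holding cost  = (Q/2)·H = (200/2) × 46.9 = $4,690.00
Purchase cost = D·C = 42,830 × 196 = $8,394,680.00
Total = $10,707.50 + $4,690.00 + $8,394,680.00 = $8,410,077.50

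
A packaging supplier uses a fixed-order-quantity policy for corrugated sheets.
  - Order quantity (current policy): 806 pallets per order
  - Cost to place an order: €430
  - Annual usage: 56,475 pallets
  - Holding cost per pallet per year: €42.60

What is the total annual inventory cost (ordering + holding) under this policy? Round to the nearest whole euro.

Ordering: D/Q × S = 56,475/806 × €430 = €30,129.34
Holding:  Q/2 × H = 806/2 × €42.6 = €17,167.80
Total = €30,129.34 + €17,167.80 = €47,297.14

€47,297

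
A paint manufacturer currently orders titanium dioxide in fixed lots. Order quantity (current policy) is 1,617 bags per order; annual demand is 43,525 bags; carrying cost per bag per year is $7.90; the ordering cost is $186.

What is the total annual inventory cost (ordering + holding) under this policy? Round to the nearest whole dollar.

$11,394

Orders/yr = 43,525/1,617 = 26.917; ordering cost = 26.917 × $186 = $5,006.59
Average inventory = 1,617/2 = 808.5; holding cost = 808.5 × $7.9 = $6,387.15
Total = $5,006.59 + $6,387.15 = $11,393.74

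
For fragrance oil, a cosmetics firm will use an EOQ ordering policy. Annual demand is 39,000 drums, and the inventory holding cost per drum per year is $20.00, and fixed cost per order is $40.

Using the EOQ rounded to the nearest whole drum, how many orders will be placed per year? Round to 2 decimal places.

Q* = √(2·D·S / H) = √(2·39,000·40 / 20) = √156,000.0 ≈ 394.97 → Q = 395
Orders per year = D/Q = 39,000 / 395 = 98.734

98.73 orders per year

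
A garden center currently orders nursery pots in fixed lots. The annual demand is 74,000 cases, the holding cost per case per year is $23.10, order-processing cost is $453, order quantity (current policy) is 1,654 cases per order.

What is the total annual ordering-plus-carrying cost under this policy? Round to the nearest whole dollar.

$39,371

Ordering: D/Q × S = 74,000/1,654 × $453 = $20,267.23
Holding:  Q/2 × H = 1,654/2 × $23.1 = $19,103.70
Total = $20,267.23 + $19,103.70 = $39,370.93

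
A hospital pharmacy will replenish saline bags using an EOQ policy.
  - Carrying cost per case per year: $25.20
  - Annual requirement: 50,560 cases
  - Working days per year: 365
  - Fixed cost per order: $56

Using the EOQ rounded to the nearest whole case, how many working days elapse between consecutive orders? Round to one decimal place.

Optimal lot size Q* = (2 × 50,560 × $56 / $25.2)^½ ≈ 474.04 → Q = 474 cases
Cycle time = (working days × Q)/D = (365 × 474) / 50,560 = 3.422 days

3.4 days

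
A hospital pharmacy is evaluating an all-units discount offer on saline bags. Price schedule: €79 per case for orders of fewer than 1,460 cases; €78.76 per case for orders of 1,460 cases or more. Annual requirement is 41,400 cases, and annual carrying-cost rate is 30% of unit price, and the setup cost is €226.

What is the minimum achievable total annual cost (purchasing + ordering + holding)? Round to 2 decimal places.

€3,284,320.93

H₁ = 30%×€79 = €23.7000;  H₂ = 30%×€78.76 = €23.6280
EOQ₁ = √(2×41,400×226/23.7000) = 888.58  (< 1,460, feasible at tier 1)
EOQ₂ = √(2×41,400×226/23.6280) = 889.93  (< 1,460 → use Q = 1,460 at tier-2 price)
TC(tier 1 (EOQ₁), Q≈888.6) = €3,291,659.28
TC(tier 2, Q≈1,460.0) = €3,284,320.93
Minimum at tier 2: €3,284,320.93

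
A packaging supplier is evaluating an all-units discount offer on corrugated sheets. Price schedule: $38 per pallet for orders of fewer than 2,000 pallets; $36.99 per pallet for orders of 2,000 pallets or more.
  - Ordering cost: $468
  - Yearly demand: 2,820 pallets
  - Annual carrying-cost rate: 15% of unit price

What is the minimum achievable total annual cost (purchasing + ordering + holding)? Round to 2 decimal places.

$110,520.18

H₁ = 15%×$38 = $5.7000;  H₂ = 15%×$36.99 = $5.5485
EOQ₁ = √(2×2,820×468/5.7000) = 680.50  (< 2,000, feasible at tier 1)
EOQ₂ = √(2×2,820×468/5.5485) = 689.72  (< 2,000 → use Q = 2,000 at tier-2 price)
TC(tier 1 (EOQ₁), Q≈680.5) = $111,038.82
TC(tier 2, Q≈2,000.0) = $110,520.18
Minimum at tier 2: $110,520.18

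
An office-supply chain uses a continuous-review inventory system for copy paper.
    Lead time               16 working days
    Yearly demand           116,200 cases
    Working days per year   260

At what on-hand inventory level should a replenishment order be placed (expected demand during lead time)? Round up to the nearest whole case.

7,151 cases

Daily demand d = 116,200 / 260 = 446.923 cases/day
Demand during lead time = 446.923 × 16 = 7,150.77
Reorder point = 7,150.77 → round up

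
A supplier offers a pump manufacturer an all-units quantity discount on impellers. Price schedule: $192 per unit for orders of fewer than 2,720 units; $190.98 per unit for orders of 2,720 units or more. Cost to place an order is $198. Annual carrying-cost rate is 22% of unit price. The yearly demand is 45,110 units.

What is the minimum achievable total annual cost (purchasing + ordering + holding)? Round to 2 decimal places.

$8,675,532.76

H₁ = 22%×$192 = $42.2400;  H₂ = 22%×$190.98 = $42.0156
EOQ₁ = √(2×45,110×198/42.2400) = 650.31  (< 2,720, feasible at tier 1)
EOQ₂ = √(2×45,110×198/42.0156) = 652.05  (< 2,720 → use Q = 2,720 at tier-2 price)
TC(tier 1 (EOQ₁), Q≈650.3) = $8,688,589.20
TC(tier 2, Q≈2,720.0) = $8,675,532.76
Minimum at tier 2: $8,675,532.76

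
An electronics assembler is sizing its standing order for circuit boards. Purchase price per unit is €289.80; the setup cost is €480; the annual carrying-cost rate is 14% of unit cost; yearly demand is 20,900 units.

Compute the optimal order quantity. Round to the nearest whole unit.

703 units

Holding cost per unit per year: H = 14% × €289.8 = €40.5720
Q* = √(2·D·S / H) = √(2·20,900·480 / 40.572) = √494,528.2 ≈ 703.23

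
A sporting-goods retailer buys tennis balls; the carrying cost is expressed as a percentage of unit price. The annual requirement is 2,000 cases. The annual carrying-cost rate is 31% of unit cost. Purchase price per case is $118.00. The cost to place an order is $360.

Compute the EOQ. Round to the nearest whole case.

198 cases

Carrying cost H = $118 × 31% = $36.5800/case/yr
Optimal lot size Q* = (2 × 2,000 × $360 / $36.58)^½ ≈ 198.41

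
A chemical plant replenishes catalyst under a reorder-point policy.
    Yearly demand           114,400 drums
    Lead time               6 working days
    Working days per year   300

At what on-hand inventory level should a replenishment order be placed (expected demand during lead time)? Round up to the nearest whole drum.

Daily demand d = 114,400 / 300 = 381.333 drums/day
Demand during lead time = 381.333 × 6 = 2,288.00
Reorder point = 2,288.00 → round up

2,288 drums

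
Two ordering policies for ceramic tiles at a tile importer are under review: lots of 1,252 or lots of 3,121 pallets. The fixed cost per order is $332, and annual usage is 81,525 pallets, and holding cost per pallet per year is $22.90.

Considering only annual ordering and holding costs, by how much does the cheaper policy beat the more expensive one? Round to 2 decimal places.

TC(Q) = (D/Q)S + (Q/2)H
TC(1,252) = (81,525/1,252)×332 + (1,252/2)×22.9 = $35,953.85
TC(3,121) = (81,525/3,121)×332 + (3,121/2)×22.9 = $44,407.77
Lots of 1,252 are cheaper by $8,453.92.

$8,453.92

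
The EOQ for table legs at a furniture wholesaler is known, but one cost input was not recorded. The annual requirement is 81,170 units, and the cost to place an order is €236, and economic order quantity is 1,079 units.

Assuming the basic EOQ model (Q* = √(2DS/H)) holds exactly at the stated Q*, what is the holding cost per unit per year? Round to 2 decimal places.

Since Q* = (2DS/H)^½, squaring gives Q*²·H = 2DS.
H = 2DS / Q² = 2 × 81,170 × 236 / 1,079² = 32.9075

€32.91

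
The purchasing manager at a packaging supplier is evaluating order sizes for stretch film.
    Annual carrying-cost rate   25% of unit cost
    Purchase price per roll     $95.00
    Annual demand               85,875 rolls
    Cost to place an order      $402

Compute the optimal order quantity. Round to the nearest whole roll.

Carrying cost H = $95 × 25% = $23.7500/roll/yr
Q* = √(2·D·S / H) = √(2·85,875·402 / 23.75) = √2,907,094.7 ≈ 1,705.02

1,705 rolls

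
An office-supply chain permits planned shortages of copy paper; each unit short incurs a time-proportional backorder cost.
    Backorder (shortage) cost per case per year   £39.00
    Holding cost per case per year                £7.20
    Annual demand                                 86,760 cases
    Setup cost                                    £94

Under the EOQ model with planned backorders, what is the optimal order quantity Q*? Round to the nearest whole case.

Q* = √(2DS/H) · √((H + b)/b)
   = √(2 × 86,760 × 94 / 7.2) · √((7.2 + 39) / 39)
   = 1,505.125 × 1.0884 ≈ 1,638.18

1,638 cases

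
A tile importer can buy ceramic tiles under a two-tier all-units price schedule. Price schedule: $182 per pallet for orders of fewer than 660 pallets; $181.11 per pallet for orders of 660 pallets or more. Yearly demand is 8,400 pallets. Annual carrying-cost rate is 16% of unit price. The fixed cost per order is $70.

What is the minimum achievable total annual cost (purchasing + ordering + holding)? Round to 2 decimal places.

H₁ = 16%×$182 = $29.1200;  H₂ = 16%×$181.11 = $28.9776
EOQ₁ = √(2×8,400×70/29.1200) = 200.96  (< 660, feasible at tier 1)
EOQ₂ = √(2×8,400×70/28.9776) = 201.45  (< 660 → use Q = 660 at tier-2 price)
TC(tier 1 (EOQ₁), Q≈201.0) = $1,534,651.93
TC(tier 2, Q≈660.0) = $1,531,777.52
Minimum at tier 2: $1,531,777.52

$1,531,777.52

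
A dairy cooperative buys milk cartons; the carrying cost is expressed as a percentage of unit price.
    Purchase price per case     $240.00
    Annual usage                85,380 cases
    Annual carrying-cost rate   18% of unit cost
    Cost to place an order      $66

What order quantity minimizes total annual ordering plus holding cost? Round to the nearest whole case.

511 cases

H = i·C = 0.18 × $240 = $43.2000 per case-year
2DS/H = 2·85,380·66/43.2 = 260,883.33
EOQ = √260,883.33 ≈ 510.77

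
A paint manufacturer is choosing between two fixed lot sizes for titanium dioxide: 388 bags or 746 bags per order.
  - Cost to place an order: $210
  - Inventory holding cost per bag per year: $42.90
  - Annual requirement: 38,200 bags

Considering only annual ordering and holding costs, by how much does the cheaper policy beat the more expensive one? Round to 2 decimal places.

TC(Q) = (D/Q)S + (Q/2)H
TC(388) = (38,200/388)×210 + (388/2)×42.9 = $28,997.86
TC(746) = (38,200/746)×210 + (746/2)×42.9 = $26,755.05
|ΔTC| = |$28,997.86 − $26,755.05| = $2,242.81

$2,242.81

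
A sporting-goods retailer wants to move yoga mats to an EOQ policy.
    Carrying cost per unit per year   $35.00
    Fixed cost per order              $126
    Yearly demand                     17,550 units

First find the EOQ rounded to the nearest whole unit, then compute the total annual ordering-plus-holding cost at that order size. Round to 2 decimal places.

Q* = √(2·D·S / H) = √(2·17,550·126 / 35) = √126,360.0 ≈ 355.47 → Q = 355 units
Annual ordering cost = (D/Q)·S = (17,550/355) × 126 = $6,229.01
Annual holding cost  = (Q/2)·H = (355/2) × 35 = $6,212.50
Total = $6,229.01 + $6,212.50 = $12,441.51

$12,441.51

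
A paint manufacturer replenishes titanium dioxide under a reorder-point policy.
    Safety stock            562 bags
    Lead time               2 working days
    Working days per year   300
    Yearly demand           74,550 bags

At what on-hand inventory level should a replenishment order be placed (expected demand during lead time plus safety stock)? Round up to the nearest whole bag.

1,059 bags

Daily demand d = 74,550 / 300 = 248.500 bags/day
Demand during lead time = 248.500 × 2 = 497.00
Reorder point = 497.00 + 562 = 1,059.00 → round up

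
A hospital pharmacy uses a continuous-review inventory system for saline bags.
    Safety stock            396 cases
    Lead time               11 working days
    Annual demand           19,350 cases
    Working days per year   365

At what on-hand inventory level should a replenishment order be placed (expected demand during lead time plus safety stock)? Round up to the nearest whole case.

980 cases

Daily demand d = 19,350 / 365 = 53.014 cases/day
Demand during lead time = 53.014 × 11 = 583.15
Reorder point = 583.15 + 396 = 979.15 → round up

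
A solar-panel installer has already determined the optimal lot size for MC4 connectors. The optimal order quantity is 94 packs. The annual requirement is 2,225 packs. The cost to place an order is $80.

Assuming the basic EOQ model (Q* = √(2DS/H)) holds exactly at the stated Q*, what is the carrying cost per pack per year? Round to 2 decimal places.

$40.29

From Q* = √(2DS/H) ⇒ Q*² = 2DS/H.
H = 2DS / Q² = 2 × 2,225 × 80 / 94² = 40.2897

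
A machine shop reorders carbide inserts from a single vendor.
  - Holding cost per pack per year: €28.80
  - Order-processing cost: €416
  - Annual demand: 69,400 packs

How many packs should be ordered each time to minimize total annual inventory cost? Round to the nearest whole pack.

1,416 packs

Q* = √(2·D·S / H) = √(2·69,400·416 / 28.8) = √2,004,888.9 ≈ 1,415.94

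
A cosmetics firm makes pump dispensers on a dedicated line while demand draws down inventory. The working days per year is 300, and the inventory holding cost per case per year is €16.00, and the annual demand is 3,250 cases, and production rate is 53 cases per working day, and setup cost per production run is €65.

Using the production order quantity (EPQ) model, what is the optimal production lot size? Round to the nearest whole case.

Daily demand d = 3,250/300 = 10.833; p = 53; 1 − d/p = 0.79560
EPQ = √(2DS / (H(1 − d/p)))
    = √(2 × 3,250 × 65 / (16 × 0.79560)) ≈ 182.18

182 cases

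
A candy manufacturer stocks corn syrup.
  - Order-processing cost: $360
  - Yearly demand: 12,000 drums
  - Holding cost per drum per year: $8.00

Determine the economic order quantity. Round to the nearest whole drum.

1,039 drums

Optimal lot size Q* = (2 × 12,000 × $360 / $8)^½ ≈ 1,039.23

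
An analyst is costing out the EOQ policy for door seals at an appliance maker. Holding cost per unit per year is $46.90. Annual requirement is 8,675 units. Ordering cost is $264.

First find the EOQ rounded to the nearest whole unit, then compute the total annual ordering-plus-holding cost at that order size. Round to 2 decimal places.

$14,656.78

Optimal lot size Q* = (2 × 8,675 × $264 / $46.9)^½ ≈ 312.51 → Q = 313 units
Ordering: D/Q × S = 8,675/313 × $264 = $7,316.93
Holding:  Q/2 × H = 313/2 × $46.9 = $7,339.85
Total = $7,316.93 + $7,339.85 = $14,656.78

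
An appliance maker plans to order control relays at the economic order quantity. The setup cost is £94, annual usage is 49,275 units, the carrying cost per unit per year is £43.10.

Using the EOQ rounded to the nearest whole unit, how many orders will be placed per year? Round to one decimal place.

106.2 orders per year

EOQ = √(2DS/H) = √(2 × 49,275 × 94 / 43.1)
    = √(214,935.03) ≈ 463.61 → Q = 464
N = D/Q = 49,275/464 ≈ 106.196 orders/yr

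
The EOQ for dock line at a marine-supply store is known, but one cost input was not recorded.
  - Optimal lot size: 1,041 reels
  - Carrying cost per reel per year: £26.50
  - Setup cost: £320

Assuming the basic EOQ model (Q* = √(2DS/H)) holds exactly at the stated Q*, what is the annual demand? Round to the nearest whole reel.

From Q* = √(2DS/H) ⇒ Q*² = 2DS/H.
D = Q²H / (2S) = 1,041² × 26.5 / (2 × 320) = 44,871.17

44,871 reels per year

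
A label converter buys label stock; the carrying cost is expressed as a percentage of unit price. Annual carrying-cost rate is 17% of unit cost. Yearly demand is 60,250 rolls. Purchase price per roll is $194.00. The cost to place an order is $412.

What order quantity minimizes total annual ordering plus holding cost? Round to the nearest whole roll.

1,227 rolls

Holding cost per roll per year: H = 17% × $194 = $32.9800
2DS/H = 2·60,250·412/32.98 = 1,505,336.57
EOQ = √1,505,336.57 ≈ 1,226.92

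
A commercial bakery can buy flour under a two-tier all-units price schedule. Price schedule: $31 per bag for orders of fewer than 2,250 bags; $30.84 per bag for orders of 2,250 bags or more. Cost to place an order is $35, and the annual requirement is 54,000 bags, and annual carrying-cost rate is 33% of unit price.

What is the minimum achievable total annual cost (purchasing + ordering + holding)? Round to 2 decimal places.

$1,677,649.35

H₁ = 33%×$31 = $10.2300;  H₂ = 33%×$30.84 = $10.1772
EOQ₁ = √(2×54,000×35/10.2300) = 607.87  (< 2,250, feasible at tier 1)
EOQ₂ = √(2×54,000×35/10.1772) = 609.44  (< 2,250 → use Q = 2,250 at tier-2 price)
TC(tier 1 (EOQ₁), Q≈607.9) = $1,680,218.47
TC(tier 2, Q≈2,250.0) = $1,677,649.35
Minimum at tier 2: $1,677,649.35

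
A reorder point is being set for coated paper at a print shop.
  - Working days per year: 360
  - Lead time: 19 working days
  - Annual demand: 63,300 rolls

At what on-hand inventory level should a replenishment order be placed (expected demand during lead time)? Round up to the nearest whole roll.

Daily demand d = 63,300 / 360 = 175.833 rolls/day
Demand during lead time = 175.833 × 19 = 3,340.83
Reorder point = 3,340.83 → round up

3,341 rolls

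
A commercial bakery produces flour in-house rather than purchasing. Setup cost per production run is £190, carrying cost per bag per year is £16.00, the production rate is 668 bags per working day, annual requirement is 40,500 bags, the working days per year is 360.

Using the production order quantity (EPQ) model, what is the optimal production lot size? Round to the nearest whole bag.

1,075 bags

d = 40,500/360 = 112.5000 bags/day;  effective holding cost H(1 − d/p) = 16·(1 − 112.5000/668) = 13.30539
Q* = √(2DS / H_eff) = √(2·40,500·190 / 13.30539) ≈ 1,075.49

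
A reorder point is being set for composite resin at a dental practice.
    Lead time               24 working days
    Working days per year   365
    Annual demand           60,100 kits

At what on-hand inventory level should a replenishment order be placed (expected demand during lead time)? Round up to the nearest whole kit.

Daily demand d = 60,100 / 365 = 164.658 kits/day
Demand during lead time = 164.658 × 24 = 3,951.78
Reorder point = 3,951.78 → round up

3,952 kits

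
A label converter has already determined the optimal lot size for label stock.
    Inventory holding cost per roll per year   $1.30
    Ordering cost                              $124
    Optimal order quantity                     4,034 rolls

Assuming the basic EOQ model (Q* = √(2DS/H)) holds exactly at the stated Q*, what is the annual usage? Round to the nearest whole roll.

85,303 rolls per year

EOQ relation: Q² = 2DS/H, so rearrange for the unknown.
D = Q²H / (2S) = 4,034² × 1.3 / (2 × 124) = 85,302.83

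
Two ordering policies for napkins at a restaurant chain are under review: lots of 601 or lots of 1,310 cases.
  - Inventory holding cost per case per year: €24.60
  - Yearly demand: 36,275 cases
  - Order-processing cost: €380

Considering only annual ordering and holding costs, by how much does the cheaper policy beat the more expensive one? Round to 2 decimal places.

€3,692.72

For each Q, cost = (D/Q)·S + (Q/2)·H.
TC(601) = (36,275/601)×380 + (601/2)×24.6 = €30,328.24
TC(1,310) = (36,275/1,310)×380 + (1,310/2)×24.6 = €26,635.52
|ΔTC| = |€30,328.24 − €26,635.52| = €3,692.72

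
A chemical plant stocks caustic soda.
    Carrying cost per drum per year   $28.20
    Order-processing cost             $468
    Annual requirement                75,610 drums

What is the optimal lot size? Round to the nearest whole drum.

1,584 drums

2DS/H = 2·75,610·468/28.2 = 2,509,608.51
EOQ = √2,509,608.51 ≈ 1,584.17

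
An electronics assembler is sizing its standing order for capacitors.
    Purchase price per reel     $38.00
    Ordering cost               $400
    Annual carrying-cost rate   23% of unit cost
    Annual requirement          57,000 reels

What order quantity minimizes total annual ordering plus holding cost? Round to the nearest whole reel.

2,284 reels

Holding cost per reel per year: H = 23% × $38 = $8.7400
2DS/H = 2·57,000·400/8.74 = 5,217,391.30
EOQ = √5,217,391.30 ≈ 2,284.16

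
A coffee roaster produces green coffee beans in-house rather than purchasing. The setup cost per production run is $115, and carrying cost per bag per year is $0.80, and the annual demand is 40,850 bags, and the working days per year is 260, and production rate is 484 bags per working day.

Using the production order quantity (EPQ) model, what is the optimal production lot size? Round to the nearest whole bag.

d = 40,850/260 = 157.1154 bags/day;  effective holding cost H(1 − d/p) = 0.8·(1 − 157.1154/484) = 0.54031
Q* = √(2DS / H_eff) = √(2·40,850·115 / 0.54031) ≈ 4,170.04

4,170 bags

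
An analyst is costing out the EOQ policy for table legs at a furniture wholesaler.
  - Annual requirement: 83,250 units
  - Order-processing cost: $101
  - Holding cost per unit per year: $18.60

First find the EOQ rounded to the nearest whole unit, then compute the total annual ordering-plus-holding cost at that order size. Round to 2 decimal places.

Q* = √(2·D·S / H) = √(2·83,250·101 / 18.6) = √904,112.9 ≈ 950.85 → Q = 951 units
Ordering: D/Q × S = 83,250/951 × $101 = $8,841.48
Holding:  Q/2 × H = 951/2 × $18.6 = $8,844.30
Total = $8,841.48 + $8,844.30 = $17,685.78

$17,685.78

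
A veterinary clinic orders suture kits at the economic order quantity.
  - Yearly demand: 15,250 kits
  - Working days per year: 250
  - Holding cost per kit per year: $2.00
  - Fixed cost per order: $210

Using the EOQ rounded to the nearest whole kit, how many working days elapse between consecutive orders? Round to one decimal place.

Q* = √(2·D·S / H) = √(2·15,250·210 / 2) = √3,202,500.0 ≈ 1,789.55 → Q = 1,790 kits
T = Q/D × 250 days = 1,790/15,250 × 250 = 29.344 days

29.3 days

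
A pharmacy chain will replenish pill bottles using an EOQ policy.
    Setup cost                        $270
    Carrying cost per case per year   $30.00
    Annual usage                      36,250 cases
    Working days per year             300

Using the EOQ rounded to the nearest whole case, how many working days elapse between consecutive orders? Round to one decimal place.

2DS/H = 2·36,250·270/30 = 652,500.00
EOQ = √652,500.00 ≈ 807.77 → Q = 808 cases
Cycle time = (working days × Q)/D = (300 × 808) / 36,250 = 6.687 days

6.7 days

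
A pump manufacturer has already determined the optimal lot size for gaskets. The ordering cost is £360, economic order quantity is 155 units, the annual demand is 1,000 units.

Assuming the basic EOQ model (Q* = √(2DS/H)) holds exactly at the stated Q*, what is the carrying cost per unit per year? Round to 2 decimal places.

Since Q* = (2DS/H)^½, squaring gives Q*²·H = 2DS.
H = 2DS / Q² = 2 × 1,000 × 360 / 155² = 29.9688

£29.97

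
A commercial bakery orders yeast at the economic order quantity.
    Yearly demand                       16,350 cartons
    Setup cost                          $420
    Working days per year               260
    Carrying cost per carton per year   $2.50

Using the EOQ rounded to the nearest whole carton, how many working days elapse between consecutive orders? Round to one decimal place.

2DS/H = 2·16,350·420/2.5 = 5,493,600.00
EOQ = √5,493,600.00 ≈ 2,343.84 → Q = 2,344 cartons
Cycle time = (working days × Q)/D = (260 × 2,344) / 16,350 = 37.275 days

37.3 days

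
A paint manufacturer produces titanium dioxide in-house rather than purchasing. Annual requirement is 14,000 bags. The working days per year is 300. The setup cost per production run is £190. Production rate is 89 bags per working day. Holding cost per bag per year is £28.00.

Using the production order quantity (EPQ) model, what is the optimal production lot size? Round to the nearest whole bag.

632 bags

d = 14,000/300 = 46.6667 bags/day;  effective holding cost H(1 − d/p) = 28·(1 − 46.6667/89) = 13.31835
Q* = √(2DS / H_eff) = √(2·14,000·190 / 13.31835) ≈ 632.02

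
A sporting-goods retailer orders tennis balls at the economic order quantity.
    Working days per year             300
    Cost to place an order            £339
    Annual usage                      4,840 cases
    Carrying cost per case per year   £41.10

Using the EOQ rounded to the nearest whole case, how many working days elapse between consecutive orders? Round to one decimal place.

2DS/H = 2·4,840·339/41.1 = 79,842.34
EOQ = √79,842.34 ≈ 282.56 → Q = 283 cases
Days between orders = 300 / (D/Q) = 300 / 17.102 ≈ 17.541

17.5 days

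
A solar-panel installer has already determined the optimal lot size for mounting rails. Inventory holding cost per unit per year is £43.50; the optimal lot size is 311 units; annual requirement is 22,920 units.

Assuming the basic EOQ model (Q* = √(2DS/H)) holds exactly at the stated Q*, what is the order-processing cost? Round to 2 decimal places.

EOQ relation: Q² = 2DS/H, so rearrange for the unknown.
S = Q²H / (2D) = 311² × 43.5 / (2 × 22,920) = 91.7837

£91.78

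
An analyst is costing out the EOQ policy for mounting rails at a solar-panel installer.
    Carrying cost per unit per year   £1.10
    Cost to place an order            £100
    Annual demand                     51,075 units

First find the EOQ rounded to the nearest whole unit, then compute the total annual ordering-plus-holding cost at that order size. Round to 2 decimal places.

2DS/H = 2·51,075·100/1.1 = 9,286,363.64
EOQ = √9,286,363.64 ≈ 3,047.35 → Q = 3,047 units
Ordering: D/Q × S = 51,075/3,047 × £100 = £1,676.24
Holding:  Q/2 × H = 3,047/2 × £1.1 = £1,675.85
Total = £1,676.24 + £1,675.85 = £3,352.09

£3,352.09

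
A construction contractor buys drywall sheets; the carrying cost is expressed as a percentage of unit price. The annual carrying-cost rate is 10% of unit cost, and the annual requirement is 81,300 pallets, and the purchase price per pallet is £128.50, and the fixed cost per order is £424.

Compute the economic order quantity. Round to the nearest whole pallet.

2,316 pallets

Carrying cost H = £128.5 × 10% = £12.8500/pallet/yr
Optimal lot size Q* = (2 × 81,300 × £424 / £12.85)^½ ≈ 2,316.28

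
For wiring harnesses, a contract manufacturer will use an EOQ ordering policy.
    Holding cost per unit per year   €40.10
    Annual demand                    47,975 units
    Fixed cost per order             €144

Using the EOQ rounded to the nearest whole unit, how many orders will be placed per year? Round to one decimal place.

2DS/H = 2·47,975·144/40.1 = 344,558.60
EOQ = √344,558.60 ≈ 586.99 → Q = 587
Orders per year = D/Q = 47,975 / 587 = 81.729

81.7 orders per year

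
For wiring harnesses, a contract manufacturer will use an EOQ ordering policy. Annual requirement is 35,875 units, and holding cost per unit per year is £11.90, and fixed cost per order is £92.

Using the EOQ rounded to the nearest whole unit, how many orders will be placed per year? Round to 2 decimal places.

EOQ = √(2DS/H) = √(2 × 35,875 × 92 / 11.9)
    = √(554,705.88) ≈ 744.79 → Q = 745
Orders per year = D/Q = 35,875 / 745 = 48.154

48.15 orders per year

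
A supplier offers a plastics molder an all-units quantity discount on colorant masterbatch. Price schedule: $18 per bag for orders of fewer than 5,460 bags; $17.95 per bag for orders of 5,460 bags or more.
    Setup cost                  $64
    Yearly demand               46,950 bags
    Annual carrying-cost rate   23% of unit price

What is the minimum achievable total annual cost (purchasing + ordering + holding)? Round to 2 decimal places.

H₁ = 23%×$18 = $4.1400;  H₂ = 23%×$17.95 = $4.1285
EOQ₁ = √(2×46,950×64/4.1400) = 1,204.82  (< 5,460, feasible at tier 1)
EOQ₂ = √(2×46,950×64/4.1285) = 1,206.50  (< 5,460 → use Q = 5,460 at tier-2 price)
TC(tier 1 (EOQ₁), Q≈1,204.8) = $850,087.96
TC(tier 2, Q≈5,460.0) = $854,573.63
Minimum at tier 1 (EOQ₁): $850,087.96

$850,087.96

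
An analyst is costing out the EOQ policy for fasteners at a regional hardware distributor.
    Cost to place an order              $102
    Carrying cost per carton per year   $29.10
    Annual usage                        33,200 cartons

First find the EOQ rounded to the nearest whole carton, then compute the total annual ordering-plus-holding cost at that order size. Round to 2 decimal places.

$14,038.83

EOQ = √(2DS/H) = √(2 × 33,200 × 102 / 29.1)
    = √(232,742.27) ≈ 482.43 → Q = 482 cartons
Annual ordering cost = (D/Q)·S = (33,200/482) × 102 = $7,025.73
Annual holding cost  = (Q/2)·H = (482/2) × 29.1 = $7,013.10
Total = $7,025.73 + $7,013.10 = $14,038.83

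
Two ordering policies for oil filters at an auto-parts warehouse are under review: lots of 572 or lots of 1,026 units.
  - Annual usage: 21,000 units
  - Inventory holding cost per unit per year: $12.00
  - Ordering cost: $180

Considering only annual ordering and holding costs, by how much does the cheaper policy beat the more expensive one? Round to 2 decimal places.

$200.18

Annual cost at Q: ordering D·S/Q plus holding Q·H/2.
TC(572) = (21,000/572)×180 + (572/2)×12 = $10,040.39
TC(1,026) = (21,000/1,026)×180 + (1,026/2)×12 = $9,840.21
Cheaper: Q = 1,026.  Difference = $200.18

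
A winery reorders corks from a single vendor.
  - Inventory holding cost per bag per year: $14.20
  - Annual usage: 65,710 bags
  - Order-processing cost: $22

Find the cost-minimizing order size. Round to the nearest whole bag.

EOQ = √(2DS/H) = √(2 × 65,710 × 22 / 14.2)
    = √(203,608.45) ≈ 451.23

451 bags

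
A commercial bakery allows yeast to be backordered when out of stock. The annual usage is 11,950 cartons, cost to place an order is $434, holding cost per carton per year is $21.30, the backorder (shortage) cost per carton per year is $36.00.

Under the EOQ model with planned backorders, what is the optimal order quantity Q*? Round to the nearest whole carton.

880 cartons

Basic EOQ = √(2·11,950·434/21.3) = 697.837
Backorder adjustment √((H+b)/b) = √((21.3+36)/36) = 1.2616
Q* = 697.837 × 1.2616 ≈ 880.40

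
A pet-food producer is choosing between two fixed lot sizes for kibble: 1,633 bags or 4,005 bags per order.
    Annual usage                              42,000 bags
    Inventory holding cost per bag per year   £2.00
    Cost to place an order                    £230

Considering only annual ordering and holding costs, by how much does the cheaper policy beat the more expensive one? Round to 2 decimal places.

£1,131.51

TC(Q) = (D/Q)S + (Q/2)H
TC(1,633) = (42,000/1,633)×230 + (1,633/2)×2 = £7,548.49
TC(4,005) = (42,000/4,005)×230 + (4,005/2)×2 = £6,416.99
|ΔTC| = |£7,548.49 − £6,416.99| = £1,131.51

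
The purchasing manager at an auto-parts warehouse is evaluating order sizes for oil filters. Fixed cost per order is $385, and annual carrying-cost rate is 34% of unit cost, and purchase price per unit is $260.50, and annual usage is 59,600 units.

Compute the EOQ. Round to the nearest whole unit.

Carrying cost H = $260.5 × 34% = $88.5700/unit/yr
2DS/H = 2·59,600·385/88.57 = 518,143.84
EOQ = √518,143.84 ≈ 719.82

720 units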